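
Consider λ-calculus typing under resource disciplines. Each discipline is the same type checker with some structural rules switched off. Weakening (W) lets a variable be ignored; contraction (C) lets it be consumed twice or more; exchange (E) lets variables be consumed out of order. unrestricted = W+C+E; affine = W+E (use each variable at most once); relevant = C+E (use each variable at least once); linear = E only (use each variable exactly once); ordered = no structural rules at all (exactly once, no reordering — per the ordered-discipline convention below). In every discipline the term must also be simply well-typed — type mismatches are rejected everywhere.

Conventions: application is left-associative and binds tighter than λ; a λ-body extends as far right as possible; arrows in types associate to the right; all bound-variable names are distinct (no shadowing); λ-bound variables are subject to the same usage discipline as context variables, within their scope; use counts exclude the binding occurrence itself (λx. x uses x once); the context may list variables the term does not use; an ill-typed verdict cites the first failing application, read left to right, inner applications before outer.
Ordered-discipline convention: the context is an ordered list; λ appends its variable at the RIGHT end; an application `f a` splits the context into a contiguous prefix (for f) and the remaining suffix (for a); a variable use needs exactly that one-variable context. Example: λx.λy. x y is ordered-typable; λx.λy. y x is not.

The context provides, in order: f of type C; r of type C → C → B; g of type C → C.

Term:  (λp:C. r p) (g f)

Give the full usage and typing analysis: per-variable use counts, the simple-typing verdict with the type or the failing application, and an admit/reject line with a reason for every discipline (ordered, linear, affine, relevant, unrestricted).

variable uses: f ×1; r ×1; g ×1; p [bound] ×1
order of uses: r, p, g, f
typing: ✓ — C → B
ordered ✗ (no ordered split (uses run r, p, g, f))
linear ✓ (f, r, g, p: one use apiece)
affine ✓ (at most one use each (f, r, g, p))
relevant ✓ (at least one use each (f, r, g, p))
unrestricted ✓ (simply typable at C → B; W, C, E all held)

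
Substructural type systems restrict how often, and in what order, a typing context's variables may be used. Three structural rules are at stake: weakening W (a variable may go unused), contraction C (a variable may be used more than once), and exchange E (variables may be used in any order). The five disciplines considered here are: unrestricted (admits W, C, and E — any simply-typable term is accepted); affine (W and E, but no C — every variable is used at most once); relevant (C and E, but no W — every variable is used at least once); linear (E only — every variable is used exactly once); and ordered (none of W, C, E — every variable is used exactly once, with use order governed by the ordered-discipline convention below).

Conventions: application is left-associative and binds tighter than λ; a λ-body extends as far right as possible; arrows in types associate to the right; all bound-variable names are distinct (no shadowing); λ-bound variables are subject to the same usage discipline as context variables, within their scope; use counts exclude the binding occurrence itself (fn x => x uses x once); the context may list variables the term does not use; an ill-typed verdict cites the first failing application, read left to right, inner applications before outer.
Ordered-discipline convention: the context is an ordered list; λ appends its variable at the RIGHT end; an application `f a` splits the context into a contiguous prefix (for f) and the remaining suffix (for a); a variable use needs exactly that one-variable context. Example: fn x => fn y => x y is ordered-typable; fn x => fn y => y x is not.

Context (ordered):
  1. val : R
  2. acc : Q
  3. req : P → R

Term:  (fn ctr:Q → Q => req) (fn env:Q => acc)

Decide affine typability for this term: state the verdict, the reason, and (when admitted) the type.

yes — val, acc, req, ctr, env: no repeats, contraction unneeded; term : P → R
use counts: val ×0; acc ×1; req ×1; ctr [bound] ×0; env [bound] ×0
order of uses: req, acc
typing: ✓ — P → R
all disciplines: ordered ✗ | linear ✗ | affine ✓ | relevant ✗ | unrestricted ✓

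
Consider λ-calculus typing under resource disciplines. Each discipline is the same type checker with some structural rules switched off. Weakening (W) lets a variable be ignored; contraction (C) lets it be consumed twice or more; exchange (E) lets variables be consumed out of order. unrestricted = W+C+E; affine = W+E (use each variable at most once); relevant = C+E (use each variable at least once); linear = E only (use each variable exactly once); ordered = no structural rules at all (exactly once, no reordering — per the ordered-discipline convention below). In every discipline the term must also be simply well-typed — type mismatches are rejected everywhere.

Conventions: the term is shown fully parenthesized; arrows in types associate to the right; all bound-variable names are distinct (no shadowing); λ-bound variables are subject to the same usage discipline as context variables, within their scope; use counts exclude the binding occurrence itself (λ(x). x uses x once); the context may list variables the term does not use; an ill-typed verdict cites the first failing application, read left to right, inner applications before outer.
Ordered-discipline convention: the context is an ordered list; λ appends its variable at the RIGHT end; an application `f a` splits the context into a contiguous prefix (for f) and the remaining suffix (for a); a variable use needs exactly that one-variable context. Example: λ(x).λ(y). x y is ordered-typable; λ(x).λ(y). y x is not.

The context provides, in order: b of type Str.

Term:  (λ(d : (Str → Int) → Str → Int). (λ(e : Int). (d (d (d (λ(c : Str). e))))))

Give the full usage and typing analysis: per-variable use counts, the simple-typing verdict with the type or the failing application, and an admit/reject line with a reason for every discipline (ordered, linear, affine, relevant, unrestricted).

use counts: b ×0; d (λ-bound) ×3; e (λ-bound) ×1; c (λ-bound) ×0
use order (left to right): d, d, d, e
typing: well-typed — term : ((Str → Int) → Str → Int) → Int → Str → Int
ordered: ✗ — needs contraction — d ×3; b, c never used (weakening)
linear: ✗ — needs contraction — d ×3; b, c never used (weakening)
affine: ✗ — needs contraction — d ×3
relevant: ✗ — b, c never used (weakening)
unrestricted: ✓ — type-checks (((Str → Int) → Str → Int) → Int → Str → Int) and nothing is barred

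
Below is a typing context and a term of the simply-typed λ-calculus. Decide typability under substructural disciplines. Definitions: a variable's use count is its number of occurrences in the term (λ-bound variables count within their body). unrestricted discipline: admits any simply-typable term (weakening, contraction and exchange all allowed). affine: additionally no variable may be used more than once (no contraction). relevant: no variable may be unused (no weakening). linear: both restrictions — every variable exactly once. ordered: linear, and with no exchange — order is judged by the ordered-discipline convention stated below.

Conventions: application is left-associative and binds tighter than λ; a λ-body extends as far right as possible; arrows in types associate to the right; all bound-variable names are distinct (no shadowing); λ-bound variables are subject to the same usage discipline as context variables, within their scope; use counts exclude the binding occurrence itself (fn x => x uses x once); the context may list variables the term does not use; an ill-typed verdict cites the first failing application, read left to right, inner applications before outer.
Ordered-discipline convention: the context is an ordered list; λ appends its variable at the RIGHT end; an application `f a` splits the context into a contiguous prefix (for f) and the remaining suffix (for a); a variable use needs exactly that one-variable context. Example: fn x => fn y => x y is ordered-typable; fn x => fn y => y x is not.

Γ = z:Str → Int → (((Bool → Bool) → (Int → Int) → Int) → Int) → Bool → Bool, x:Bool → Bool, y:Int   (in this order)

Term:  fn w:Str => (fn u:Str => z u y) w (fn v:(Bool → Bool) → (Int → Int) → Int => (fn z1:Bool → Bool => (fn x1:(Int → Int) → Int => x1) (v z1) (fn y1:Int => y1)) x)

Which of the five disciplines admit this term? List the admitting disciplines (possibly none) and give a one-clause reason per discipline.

accepted by: linear, affine, relevant, unrestricted
usage: z=1, x=1, y=1, w (bound)=1, u (bound)=1, v (bound)=1, z1 (bound)=1, x1 (bound)=1, y1 (bound)=1
order of uses: z, u, y, w, x1, v, z1, y1, x
typing: the term checks, with type Str → Bool → Bool
ordered: ✗ — needs exchange: uses follow z, u, y, w, x1, v, z1, y1, x
linear: ✓ — exactly-once usage across z, x, y, w, u, v, z1, x1, y1
affine: ✓ — at most one use each (z, x, y, w, u, v, z1, x1, y1)
relevant: ✓ — at least one use each (z, x, y, w, u, v, z1, x1, y1)
unrestricted: ✓ — simply typable at Str → Bool → Bool; W, C, E all held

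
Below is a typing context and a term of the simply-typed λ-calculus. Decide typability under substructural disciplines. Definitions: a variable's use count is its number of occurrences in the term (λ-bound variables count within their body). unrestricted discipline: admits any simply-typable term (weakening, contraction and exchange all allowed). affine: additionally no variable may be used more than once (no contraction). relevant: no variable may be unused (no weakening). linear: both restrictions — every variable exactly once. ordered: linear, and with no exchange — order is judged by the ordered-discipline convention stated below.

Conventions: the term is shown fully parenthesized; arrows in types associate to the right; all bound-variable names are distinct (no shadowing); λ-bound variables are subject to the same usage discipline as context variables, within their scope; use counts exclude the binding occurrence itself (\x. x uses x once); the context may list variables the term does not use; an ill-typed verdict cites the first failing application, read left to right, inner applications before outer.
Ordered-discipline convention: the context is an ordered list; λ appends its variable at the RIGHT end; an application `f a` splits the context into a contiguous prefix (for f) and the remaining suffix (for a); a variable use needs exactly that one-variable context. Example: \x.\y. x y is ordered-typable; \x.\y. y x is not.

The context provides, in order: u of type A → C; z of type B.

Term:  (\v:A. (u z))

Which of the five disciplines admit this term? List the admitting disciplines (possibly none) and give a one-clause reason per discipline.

accepted by: none
counts: u=1; z=1; v [bound]=0
use order (left to right): u, z
typing: ill-typed: a function awaiting A gets B
ordered: ✗ — fails simple typing
linear: ✗ — a type mismatch blocks all five
affine: ✗ — the type mismatch rejects it
relevant: ✗ — not simply typable
unrestricted: ✗ — fails simple typing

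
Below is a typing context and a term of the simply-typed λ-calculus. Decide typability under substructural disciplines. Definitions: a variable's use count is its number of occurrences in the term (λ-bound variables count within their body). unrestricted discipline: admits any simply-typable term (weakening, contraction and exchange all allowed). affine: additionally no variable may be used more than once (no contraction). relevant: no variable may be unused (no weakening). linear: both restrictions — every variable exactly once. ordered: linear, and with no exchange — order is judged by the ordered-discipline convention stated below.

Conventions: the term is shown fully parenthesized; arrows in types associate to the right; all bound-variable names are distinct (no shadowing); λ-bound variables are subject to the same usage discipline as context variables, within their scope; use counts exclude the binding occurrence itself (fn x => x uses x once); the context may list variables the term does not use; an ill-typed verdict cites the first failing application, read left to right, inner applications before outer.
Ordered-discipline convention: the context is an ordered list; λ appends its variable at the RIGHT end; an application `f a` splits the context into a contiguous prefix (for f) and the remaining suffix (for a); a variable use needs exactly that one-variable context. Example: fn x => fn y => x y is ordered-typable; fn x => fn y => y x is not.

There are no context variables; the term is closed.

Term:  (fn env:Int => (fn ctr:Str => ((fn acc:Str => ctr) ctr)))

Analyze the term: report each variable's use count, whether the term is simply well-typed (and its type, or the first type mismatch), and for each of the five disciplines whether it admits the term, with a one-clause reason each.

counts: env (λ-bound): 0×; ctr (λ-bound): 2×; acc (λ-bound): 0×
use order (left to right): ctr, ctr
typing: ✓ — Int -> Str -> Str
ordered: ✗ — uses contraction: ctr ×2; unused: env, acc — weakening required
linear: ✗ — uses contraction: ctr ×2; unused: env, acc — weakening required
affine: ✗ — uses contraction: ctr ×2
relevant: ✗ — unused: env, acc — weakening required
unrestricted: ✓ — well-typed at Int -> Str -> Str; no restrictions here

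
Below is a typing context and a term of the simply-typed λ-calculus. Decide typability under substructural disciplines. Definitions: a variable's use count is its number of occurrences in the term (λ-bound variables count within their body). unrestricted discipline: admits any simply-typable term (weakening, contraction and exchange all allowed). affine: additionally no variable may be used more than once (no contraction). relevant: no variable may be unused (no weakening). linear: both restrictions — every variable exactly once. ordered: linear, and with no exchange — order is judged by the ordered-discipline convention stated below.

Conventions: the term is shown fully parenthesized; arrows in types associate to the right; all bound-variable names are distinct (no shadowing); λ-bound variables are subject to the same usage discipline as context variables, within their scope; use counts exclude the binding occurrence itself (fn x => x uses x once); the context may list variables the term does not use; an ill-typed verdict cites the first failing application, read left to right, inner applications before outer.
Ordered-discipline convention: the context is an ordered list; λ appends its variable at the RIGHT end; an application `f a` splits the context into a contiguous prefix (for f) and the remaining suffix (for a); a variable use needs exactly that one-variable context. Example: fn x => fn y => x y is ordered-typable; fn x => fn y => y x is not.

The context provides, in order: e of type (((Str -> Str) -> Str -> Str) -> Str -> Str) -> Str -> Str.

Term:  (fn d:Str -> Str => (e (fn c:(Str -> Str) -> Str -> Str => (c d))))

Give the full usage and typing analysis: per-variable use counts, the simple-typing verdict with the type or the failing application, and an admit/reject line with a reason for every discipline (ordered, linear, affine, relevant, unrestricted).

variable uses: e: 1×; d [bound]: 1×; c [bound]: 1×
uses in reading order: e, c, d
typing: well-typed at (Str -> Str) -> Str -> Str
ordered: ✗, no ordered split (uses run e, c, d)
linear: ✓, single use per variable (e, d, c)
affine: ✓, at most one use each (e, d, c)
relevant: ✓, none of e, d, c goes unused
unrestricted: ✓, typability at (Str -> Str) -> Str -> Str is all that's needed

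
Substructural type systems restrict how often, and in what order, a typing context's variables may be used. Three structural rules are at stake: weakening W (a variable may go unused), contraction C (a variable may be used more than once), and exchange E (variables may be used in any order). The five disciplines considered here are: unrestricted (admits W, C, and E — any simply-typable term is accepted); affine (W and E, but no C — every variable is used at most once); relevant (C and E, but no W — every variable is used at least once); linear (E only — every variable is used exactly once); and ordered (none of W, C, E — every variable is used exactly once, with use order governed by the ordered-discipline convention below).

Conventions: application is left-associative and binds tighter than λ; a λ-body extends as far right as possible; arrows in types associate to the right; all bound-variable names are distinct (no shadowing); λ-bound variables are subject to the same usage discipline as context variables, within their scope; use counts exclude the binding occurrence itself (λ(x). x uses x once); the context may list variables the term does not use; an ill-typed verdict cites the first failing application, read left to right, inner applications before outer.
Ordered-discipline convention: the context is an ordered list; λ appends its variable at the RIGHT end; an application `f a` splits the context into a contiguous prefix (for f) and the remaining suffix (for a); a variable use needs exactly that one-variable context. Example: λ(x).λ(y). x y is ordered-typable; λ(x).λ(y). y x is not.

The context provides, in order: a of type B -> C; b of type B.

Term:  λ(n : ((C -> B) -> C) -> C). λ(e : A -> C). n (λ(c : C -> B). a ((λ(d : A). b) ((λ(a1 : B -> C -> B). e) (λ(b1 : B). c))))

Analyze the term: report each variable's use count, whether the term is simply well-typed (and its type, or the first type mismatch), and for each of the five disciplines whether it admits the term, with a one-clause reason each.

variable uses: a ×1; b ×1; n [bound] ×1; e [bound] ×1; c [bound] ×1; d [bound] ×0; a1 [bound] ×0; b1 [bound] ×0
left-to-right use order: n, a, b, e, c
typing: ill-typed: argument of type A -> C where A is required
ordered: ✗ — not simply typable
linear: ✗ — fails simple typing
affine: ✗ — a type mismatch blocks all five
relevant: ✗ — the type mismatch rejects it
unrestricted: ✗ — not simply typable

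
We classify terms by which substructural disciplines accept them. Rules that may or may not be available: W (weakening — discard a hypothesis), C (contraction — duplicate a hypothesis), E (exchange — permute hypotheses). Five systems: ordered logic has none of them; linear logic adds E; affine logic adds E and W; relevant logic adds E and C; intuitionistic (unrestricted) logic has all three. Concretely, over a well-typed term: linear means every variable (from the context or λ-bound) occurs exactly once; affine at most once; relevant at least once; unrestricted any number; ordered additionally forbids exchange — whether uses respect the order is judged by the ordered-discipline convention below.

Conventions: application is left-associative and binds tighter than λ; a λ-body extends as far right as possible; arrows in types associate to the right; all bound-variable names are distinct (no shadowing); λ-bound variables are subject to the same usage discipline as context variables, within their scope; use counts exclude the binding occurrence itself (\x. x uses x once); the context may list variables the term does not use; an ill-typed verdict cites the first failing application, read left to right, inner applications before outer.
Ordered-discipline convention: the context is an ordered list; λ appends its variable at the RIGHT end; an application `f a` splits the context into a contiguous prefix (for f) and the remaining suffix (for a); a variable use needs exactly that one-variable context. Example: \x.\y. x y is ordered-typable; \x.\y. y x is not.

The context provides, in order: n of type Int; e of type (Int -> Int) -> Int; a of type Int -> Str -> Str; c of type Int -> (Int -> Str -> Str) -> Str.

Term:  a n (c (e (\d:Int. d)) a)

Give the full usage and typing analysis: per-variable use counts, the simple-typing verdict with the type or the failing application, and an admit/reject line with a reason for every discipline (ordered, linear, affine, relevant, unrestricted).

use counts: n: 1; e: 1; a: 2; c: 1; d [bound]: 1
left-to-right use order: a, n, c, e, d, a
typing: the term checks, with type Str
ordered: ✗, uses contraction: a ×2
linear: ✗, uses contraction: a ×2
affine: ✗, uses contraction: a ×2
relevant: ✓, n, e, a, c, d: all used, weakening unneeded
unrestricted: ✓, typability at Str is all that's needed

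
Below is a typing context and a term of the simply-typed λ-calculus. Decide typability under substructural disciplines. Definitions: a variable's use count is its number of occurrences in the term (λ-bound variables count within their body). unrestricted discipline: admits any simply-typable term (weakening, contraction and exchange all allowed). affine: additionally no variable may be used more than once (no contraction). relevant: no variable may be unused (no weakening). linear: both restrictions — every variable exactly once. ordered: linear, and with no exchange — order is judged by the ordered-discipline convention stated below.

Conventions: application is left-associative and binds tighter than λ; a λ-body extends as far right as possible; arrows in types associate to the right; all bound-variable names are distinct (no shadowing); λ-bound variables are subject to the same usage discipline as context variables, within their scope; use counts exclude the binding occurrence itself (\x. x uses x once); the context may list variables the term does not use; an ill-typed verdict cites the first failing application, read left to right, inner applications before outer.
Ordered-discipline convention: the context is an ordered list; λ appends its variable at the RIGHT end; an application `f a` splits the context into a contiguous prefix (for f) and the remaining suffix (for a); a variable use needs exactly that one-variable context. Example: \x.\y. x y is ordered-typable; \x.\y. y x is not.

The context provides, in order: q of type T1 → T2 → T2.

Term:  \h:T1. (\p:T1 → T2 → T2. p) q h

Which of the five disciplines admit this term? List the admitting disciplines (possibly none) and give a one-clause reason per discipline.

admitting disciplines: ordered, linear, affine, relevant, unrestricted
usage: q: 1, h (λ-bound): 1, p (λ-bound): 1
uses in reading order: p, q, h
typing: well-typed — term : T1 → T2 → T2
ordered: ✓, single-use (q, h, p), ordered derivation ok
linear: ✓, each of q, h, p used exactly once
affine: ✓, q, h, p: no repeats, contraction unneeded
relevant: ✓, none of q, h, p goes unused
unrestricted: ✓, typability at T1 → T2 → T2 is all that's needed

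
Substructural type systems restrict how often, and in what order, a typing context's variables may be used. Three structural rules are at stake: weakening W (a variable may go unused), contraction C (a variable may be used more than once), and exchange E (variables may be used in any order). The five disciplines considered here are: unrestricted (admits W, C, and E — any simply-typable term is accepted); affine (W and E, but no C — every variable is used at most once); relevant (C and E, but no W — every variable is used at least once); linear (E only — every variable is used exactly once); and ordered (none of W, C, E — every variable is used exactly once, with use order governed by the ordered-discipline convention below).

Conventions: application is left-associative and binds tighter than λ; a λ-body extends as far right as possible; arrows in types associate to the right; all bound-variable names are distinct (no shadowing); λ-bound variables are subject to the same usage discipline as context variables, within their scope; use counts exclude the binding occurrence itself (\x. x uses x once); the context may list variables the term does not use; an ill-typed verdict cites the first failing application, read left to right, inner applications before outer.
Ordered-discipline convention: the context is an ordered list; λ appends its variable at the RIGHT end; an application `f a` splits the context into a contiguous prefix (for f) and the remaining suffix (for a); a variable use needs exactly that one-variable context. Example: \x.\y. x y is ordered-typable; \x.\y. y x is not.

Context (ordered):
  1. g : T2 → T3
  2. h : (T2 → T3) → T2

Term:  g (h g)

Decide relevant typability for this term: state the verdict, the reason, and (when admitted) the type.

yes — every one of g, h appears; term : T3
counts: g=2; h=1
use order (left to right): g, h, g
typing: well-typed at T3
across the five disciplines: ordered ✗, linear ✗, affine ✗, relevant ✓, unrestricted ✓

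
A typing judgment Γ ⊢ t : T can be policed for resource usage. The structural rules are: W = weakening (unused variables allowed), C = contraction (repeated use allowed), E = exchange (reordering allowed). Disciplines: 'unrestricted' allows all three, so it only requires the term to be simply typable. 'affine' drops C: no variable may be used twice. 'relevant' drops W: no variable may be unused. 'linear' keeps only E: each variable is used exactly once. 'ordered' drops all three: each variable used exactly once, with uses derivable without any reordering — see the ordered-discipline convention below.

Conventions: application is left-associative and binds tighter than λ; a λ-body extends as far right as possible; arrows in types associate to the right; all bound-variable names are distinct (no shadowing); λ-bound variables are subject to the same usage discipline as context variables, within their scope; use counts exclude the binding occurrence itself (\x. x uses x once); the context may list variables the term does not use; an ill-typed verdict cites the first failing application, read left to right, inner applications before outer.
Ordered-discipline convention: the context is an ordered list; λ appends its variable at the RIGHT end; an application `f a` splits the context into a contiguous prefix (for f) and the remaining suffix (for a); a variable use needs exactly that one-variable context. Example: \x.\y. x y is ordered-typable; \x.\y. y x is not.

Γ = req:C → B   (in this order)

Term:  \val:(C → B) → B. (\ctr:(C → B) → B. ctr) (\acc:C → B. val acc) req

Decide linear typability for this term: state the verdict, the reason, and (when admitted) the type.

yes — req, val, ctr, acc: one use apiece; term : ((C → B) → B) → B
counts: req ×1, val (λ-bound) ×1, ctr (λ-bound) ×1, acc (λ-bound) ×1
left-to-right use order: ctr, val, acc, req
typing: ✓ — ((C → B) → B) → B
all disciplines: ordered ✗ · linear ✓ · affine ✓ · relevant ✓ · unrestricted ✓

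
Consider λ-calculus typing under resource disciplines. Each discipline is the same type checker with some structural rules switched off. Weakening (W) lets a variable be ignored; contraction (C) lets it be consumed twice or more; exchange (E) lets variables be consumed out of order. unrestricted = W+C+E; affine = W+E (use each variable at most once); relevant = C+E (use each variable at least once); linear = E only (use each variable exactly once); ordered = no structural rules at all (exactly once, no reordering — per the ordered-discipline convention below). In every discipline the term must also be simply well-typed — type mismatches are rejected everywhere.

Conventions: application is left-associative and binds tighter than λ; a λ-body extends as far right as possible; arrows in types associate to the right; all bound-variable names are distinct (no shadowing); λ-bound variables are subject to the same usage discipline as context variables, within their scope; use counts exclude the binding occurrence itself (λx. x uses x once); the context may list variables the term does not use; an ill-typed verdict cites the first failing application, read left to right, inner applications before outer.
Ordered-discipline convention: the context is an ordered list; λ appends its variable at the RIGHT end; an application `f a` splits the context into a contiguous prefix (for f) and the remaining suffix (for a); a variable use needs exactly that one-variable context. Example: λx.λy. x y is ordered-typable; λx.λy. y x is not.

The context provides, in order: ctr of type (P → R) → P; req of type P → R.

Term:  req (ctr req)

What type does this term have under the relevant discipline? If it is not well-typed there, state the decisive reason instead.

term : R
counts: ctr=1, req=2
left-to-right use order: req, ctr, req
typing: the term checks, with type R
all disciplines: ordered ✗; linear ✗; affine ✗; relevant ✓; unrestricted ✓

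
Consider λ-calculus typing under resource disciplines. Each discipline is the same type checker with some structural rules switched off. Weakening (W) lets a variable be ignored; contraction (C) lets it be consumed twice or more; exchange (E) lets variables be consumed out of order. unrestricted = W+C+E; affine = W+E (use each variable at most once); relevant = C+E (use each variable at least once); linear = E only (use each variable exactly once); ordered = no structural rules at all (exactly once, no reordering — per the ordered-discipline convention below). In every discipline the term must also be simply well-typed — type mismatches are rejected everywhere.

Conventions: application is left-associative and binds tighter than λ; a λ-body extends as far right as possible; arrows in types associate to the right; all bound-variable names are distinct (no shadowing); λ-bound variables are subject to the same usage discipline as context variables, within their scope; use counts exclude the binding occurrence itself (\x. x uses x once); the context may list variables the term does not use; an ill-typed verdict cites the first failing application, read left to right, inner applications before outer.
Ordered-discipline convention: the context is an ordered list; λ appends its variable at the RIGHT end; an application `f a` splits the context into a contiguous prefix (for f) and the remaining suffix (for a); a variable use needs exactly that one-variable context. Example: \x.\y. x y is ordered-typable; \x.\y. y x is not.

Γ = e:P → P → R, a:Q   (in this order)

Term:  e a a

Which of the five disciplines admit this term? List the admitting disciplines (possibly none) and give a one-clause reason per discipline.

admitted by: none
variable uses: e: 1, a: 2
uses in reading order: e, a, a
typing: ill-typed: an argument Q mismatches the expected P
ordered: ✗ — a type mismatch blocks all five
linear: ✗ — the type mismatch rejects it
affine: ✗ — not simply typable
relevant: ✗ — fails simple typing
unrestricted: ✗ — a type mismatch blocks all five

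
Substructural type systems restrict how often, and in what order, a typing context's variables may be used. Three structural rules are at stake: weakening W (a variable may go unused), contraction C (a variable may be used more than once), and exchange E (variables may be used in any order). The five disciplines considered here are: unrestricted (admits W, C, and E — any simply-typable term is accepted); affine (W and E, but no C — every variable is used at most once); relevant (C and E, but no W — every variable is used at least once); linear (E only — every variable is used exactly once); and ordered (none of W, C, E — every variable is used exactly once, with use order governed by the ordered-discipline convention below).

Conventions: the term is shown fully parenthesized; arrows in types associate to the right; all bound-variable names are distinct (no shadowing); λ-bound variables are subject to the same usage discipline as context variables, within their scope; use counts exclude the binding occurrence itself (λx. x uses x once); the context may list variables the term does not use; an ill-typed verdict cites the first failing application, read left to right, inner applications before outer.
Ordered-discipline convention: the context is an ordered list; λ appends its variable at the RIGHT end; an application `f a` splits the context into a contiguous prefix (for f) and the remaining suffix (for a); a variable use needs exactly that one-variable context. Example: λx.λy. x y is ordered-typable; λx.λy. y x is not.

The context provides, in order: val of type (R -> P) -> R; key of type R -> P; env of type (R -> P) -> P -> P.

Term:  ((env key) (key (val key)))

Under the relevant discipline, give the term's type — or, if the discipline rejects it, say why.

term : P
counts: val=1, key=3, env=1
uses in reading order: env, key, key, val, key
typing: the term checks, with type P
per-discipline verdicts: ordered ✗, linear ✗, affine ✗, relevant ✓, unrestricted ✓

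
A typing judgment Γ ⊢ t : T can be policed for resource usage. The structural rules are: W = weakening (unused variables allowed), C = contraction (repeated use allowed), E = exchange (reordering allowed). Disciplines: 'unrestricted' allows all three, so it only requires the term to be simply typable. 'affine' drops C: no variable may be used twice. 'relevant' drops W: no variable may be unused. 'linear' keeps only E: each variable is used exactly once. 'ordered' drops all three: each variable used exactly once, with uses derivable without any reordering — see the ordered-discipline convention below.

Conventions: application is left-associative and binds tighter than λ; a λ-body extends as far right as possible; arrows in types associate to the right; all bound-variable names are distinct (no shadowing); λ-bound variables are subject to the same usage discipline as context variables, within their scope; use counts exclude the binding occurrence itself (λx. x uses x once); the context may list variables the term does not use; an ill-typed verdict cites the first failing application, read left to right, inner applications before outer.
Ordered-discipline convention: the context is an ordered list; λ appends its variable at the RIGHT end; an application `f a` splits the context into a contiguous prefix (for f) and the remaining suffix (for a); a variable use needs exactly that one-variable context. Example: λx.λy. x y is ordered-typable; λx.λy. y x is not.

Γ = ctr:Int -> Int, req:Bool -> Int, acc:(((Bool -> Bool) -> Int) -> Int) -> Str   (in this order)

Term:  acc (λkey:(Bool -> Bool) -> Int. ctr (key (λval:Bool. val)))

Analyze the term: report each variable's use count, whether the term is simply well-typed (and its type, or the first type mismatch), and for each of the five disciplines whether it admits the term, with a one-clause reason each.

variable uses: ctr: 1; req: 0; acc: 1; key [bound]: 1; val [bound]: 1
order of uses: acc, ctr, key, val
typing: ✓ — Str
ordered: ✗ — req left unused
linear: ✗ — req left unused
affine: ✓ — no duplicate uses among ctr, req, acc, key, val
relevant: ✗ — req left unused
unrestricted: ✓ — typability at Str is all that's needed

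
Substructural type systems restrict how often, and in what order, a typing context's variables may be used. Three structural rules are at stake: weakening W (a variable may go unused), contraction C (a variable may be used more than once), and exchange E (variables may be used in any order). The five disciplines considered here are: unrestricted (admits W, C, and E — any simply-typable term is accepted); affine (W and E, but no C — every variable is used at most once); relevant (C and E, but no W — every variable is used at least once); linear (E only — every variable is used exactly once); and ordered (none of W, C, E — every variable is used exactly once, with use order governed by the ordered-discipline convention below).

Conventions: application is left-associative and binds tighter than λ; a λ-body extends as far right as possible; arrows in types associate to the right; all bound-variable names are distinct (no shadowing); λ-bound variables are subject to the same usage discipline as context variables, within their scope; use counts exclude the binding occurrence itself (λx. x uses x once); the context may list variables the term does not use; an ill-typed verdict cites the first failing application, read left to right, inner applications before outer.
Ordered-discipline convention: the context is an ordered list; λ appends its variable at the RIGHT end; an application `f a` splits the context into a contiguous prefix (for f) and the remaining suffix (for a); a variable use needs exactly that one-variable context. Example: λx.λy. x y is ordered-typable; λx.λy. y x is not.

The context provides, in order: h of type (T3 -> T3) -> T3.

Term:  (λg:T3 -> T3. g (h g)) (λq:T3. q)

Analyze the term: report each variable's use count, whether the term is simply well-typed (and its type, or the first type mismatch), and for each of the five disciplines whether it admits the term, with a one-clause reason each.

use counts: h: 1; g (λ-bound): 2; q (λ-bound): 1
left-to-right use order: g, h, g, q
typing: ✓ — T3
ordered: ✗, needs contraction — g ×2
linear: ✗, needs contraction — g ×2
affine: ✗, needs contraction — g ×2
relevant: ✓, every one of h, g, q appears
unrestricted: ✓, simply typable at T3; W, C, E all held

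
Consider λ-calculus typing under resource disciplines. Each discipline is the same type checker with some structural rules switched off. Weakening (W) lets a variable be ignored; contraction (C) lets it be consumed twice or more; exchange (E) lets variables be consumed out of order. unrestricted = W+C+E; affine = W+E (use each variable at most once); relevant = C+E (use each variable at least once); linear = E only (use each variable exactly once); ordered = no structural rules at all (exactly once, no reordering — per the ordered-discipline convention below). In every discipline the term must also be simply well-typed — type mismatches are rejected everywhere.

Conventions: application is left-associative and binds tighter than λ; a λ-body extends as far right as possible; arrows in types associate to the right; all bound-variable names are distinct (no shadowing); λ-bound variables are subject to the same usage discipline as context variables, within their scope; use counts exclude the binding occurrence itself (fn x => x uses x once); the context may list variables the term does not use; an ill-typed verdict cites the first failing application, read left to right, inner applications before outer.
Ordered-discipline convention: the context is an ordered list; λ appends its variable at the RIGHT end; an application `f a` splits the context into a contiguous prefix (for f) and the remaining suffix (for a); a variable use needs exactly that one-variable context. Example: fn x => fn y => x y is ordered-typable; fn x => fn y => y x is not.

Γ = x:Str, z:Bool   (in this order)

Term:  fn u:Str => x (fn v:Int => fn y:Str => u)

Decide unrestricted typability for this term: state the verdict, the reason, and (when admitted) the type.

no — the type mismatch rejects it
usage: x ×1, z ×0, u [bound] ×1, v [bound] ×0, y [bound] ×0
left-to-right use order: x, u
typing: ill-typed: non-arrow in function slot: Str
summary: ordered ✗; linear ✗; affine ✗; relevant ✗; unrestricted ✗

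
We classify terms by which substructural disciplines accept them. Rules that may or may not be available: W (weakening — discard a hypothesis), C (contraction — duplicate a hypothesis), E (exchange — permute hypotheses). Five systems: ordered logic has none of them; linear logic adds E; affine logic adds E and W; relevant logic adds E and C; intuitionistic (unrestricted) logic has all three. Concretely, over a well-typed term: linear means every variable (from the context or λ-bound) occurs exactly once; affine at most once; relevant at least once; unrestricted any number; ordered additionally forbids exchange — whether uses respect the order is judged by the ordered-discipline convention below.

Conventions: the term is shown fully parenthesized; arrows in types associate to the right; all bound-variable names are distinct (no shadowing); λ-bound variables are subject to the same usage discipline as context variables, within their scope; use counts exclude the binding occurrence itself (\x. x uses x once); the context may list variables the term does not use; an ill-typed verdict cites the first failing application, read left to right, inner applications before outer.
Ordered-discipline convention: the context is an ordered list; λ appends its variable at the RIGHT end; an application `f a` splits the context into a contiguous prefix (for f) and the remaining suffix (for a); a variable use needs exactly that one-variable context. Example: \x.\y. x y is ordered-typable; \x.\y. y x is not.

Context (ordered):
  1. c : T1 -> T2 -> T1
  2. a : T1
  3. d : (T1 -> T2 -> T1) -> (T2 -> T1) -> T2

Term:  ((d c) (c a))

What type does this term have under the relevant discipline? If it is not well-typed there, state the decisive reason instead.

term : T2
usage: c: 2; a: 1; d: 1
order of uses: d, c, c, a
typing: the term checks, with type T2
per-discipline verdicts: ordered ✗ | linear ✗ | affine ✗ | relevant ✓ | unrestricted ✓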